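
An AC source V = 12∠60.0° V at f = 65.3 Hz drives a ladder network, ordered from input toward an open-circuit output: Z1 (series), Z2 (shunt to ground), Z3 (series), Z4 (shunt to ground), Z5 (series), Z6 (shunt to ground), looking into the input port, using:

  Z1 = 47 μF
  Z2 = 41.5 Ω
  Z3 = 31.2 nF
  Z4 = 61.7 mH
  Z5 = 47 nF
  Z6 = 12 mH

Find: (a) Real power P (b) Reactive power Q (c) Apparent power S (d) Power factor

Step 1 — Angular frequency: ω = 2π·f = 2π·65.3 = 410.3 rad/s.
Step 2 — Component impedances:
  Z1: Z = 1/(jωC) = -j/(ω·C) = 0 - j51.86 Ω
  Z2: Z = R = 41.5 Ω
  Z3: Z = 1/(jωC) = -j/(ω·C) = 0 - j7.812e+04 Ω
  Z4: Z = jωL = j·410.3·0.0617 = 0 + j25.32 Ω
  Z5: Z = 1/(jωC) = -j/(ω·C) = 0 - j5.186e+04 Ω
  Z6: Z = jωL = j·410.3·0.012 = 0 + j4.924 Ω
Step 3 — Ladder network (open output): work backward from the far end, alternating series and parallel combinations. Z_in = 41.5 - j51.88 Ω = 66.44∠-51.3° Ω.
Step 4 — Source phasor: V = 12∠60.0° V = 6 + j10.39 V.
Step 5 — Current: I = V / Z = -0.06574 + j0.1682 A = 0.1806∠111.3° A.
Step 6 — Complex power: S = V·I* = 1.354 - j1.693 VA.
Step 7 — Real power: P = Re(S) = 1.354 W.
Step 8 — Reactive power: Q = Im(S) = -1.693 VAR.
Step 9 — Apparent power: |S| = 2.168 VA.
Step 10 — Power factor: PF = P/|S| = 0.6247 (leading).

(a) P = 1.354 W  (b) Q = -1.693 VAR  (c) S = 2.168 VA  (d) PF = 0.6247 (leading)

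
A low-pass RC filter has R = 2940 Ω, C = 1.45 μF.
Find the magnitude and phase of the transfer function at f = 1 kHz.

Step 1 — Angular frequency: ω = 2π·1000 = 6283 rad/s.
Step 2 — Transfer function: H(jω) = 1/(1 + jωRC).
Step 3 — Denominator: 1 + jωRC = 1 + j·6283·2940·1.45e-06 = 1 + j26.79.
Step 4 — H = 0.001392 - j0.03728.
Step 5 — Magnitude: |H| = 0.03731 (-28.6 dB); phase: φ = -87.9°.

|H| = 0.03731 (-28.6 dB), φ = -87.9°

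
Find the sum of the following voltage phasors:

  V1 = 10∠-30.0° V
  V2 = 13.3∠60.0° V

Step 1 — Convert each phasor to rectangular form:
  V1 = 10·(cos(-30.0°) + j·sin(-30.0°)) = 8.66 - j5 V
  V2 = 13.3·(cos(60.0°) + j·sin(60.0°)) = 6.65 + j11.52 V
Step 2 — Sum components: V_total = 15.31 + j6.518 V.
Step 3 — Convert to polar: |V_total| = 16.64 V, ∠V_total = 23.1°.

V_total = 16.64∠23.1° V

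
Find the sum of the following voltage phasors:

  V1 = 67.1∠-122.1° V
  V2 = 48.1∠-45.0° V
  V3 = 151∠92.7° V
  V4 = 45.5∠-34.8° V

Step 1 — Convert each phasor to rectangular form:
  V1 = 67.1·(cos(-122.1°) + j·sin(-122.1°)) = -35.66 - j56.84 V
  V2 = 48.1·(cos(-45.0°) + j·sin(-45.0°)) = 34.01 - j34.01 V
  V3 = 151·(cos(92.7°) + j·sin(92.7°)) = -7.113 + j150.8 V
  V4 = 45.5·(cos(-34.8°) + j·sin(-34.8°)) = 37.36 - j25.97 V
Step 2 — Sum components: V_total = 28.6 + j34.01 V.
Step 3 — Convert to polar: |V_total| = 44.44 V, ∠V_total = 49.9°.

V_total = 44.44∠49.9° V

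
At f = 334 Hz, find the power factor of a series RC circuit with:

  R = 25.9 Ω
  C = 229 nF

Step 1 — Angular frequency: ω = 2π·f = 2π·334 = 2099 rad/s.
Step 2 — Component impedances:
  R: Z = R = 25.9 Ω
  C: Z = 1/(jωC) = -j/(ω·C) = 0 - j2081 Ω
Step 3 — Series combination: Z_total = R + C = 25.9 - j2081 Ω = 2081∠-89.3° Ω.
Step 4 — Power factor: PF = cos(φ) = Re(Z)/|Z| = 25.9/2081 = 0.01245.
Step 5 — Type: Im(Z) = -2081 ⇒ leading (phase φ = -89.3°).

PF = 0.01245 (leading, φ = -89.3°)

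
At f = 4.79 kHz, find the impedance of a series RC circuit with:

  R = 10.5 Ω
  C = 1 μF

Step 1 — Angular frequency: ω = 2π·f = 2π·4790 = 3.01e+04 rad/s.
Step 2 — Component impedances:
  R: Z = R = 10.5 Ω
  C: Z = 1/(jωC) = -j/(ω·C) = 0 - j33.23 Ω
Step 3 — Series combination: Z_total = R + C = 10.5 - j33.23 Ω = 34.85∠-72.5° Ω.

Z = 10.5 - j33.23 Ω = 34.85∠-72.5° Ω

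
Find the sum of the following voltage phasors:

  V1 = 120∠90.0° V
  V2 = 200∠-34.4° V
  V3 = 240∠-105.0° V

Step 1 — Convert each phasor to rectangular form:
  V1 = 120·(cos(90.0°) + j·sin(90.0°)) = 0 + j120 V
  V2 = 200·(cos(-34.4°) + j·sin(-34.4°)) = 165 - j113 V
  V3 = 240·(cos(-105.0°) + j·sin(-105.0°)) = -62.12 - j231.8 V
Step 2 — Sum components: V_total = 102.9 - j224.8 V.
Step 3 — Convert to polar: |V_total| = 247.2 V, ∠V_total = -65.4°.

V_total = 247.2∠-65.4° V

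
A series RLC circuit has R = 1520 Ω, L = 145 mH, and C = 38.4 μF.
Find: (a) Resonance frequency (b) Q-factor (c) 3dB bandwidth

Step 1 — Resonance condition Im(Z)=0 gives ω₀ = 1/√(LC).
Step 2 — ω₀ = 1/√(0.145·3.84e-05) = 423.8 rad/s.
Step 3 — f₀ = ω₀/(2π) = 67.45 Hz.
Step 4 — Series Q: Q = ω₀L/R = 423.8·0.145/1520 = 0.04043.
Step 5 — 3dB bandwidth: Δω = ω₀/Q = 1.048e+04 rad/s; BW = Δω/(2π) = 1668 Hz.

(a) f₀ = 67.45 Hz  (b) Q = 0.04043  (c) BW = 1668 Hz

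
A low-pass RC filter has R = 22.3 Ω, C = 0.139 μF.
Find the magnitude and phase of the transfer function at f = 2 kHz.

Step 1 — Angular frequency: ω = 2π·2000 = 1.257e+04 rad/s.
Step 2 — Transfer function: H(jω) = 1/(1 + jωRC).
Step 3 — Denominator: 1 + jωRC = 1 + j·1.257e+04·22.3·1.39e-07 = 1 + j0.03895.
Step 4 — H = 0.9985 - j0.03889.
Step 5 — Magnitude: |H| = 0.9992 (-0.0 dB); phase: φ = -2.2°.

|H| = 0.9992 (-0.0 dB), φ = -2.2°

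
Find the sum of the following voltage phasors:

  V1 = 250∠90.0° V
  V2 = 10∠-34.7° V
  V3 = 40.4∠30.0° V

Step 1 — Convert each phasor to rectangular form:
  V1 = 250·(cos(90.0°) + j·sin(90.0°)) = 0 + j250 V
  V2 = 10·(cos(-34.7°) + j·sin(-34.7°)) = 8.221 - j5.693 V
  V3 = 40.4·(cos(30.0°) + j·sin(30.0°)) = 34.99 + j20.2 V
Step 2 — Sum components: V_total = 43.21 + j264.5 V.
Step 3 — Convert to polar: |V_total| = 268 V, ∠V_total = 80.7°.

V_total = 268∠80.7° V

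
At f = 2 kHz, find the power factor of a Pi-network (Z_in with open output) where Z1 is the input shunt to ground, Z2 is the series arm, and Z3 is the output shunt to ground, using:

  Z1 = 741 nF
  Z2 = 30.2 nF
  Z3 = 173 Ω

Step 1 — Angular frequency: ω = 2π·f = 2π·2000 = 1.257e+04 rad/s.
Step 2 — Component impedances:
  Z1: Z = 1/(jωC) = -j/(ω·C) = 0 - j107.4 Ω
  Z2: Z = 1/(jωC) = -j/(ω·C) = 0 - j2635 Ω
  Z3: Z = R = 173 Ω
Step 3 — With open output, the series arm Z2 and the output shunt Z3 appear in series to ground: Z2 + Z3 = 173 - j2635 Ω.
Step 4 — Parallel with input shunt Z1: Z_in = Z1 || (Z2 + Z3) = 0.2642 - j103.2 Ω = 103.2∠-89.9° Ω.
Step 5 — Power factor: PF = cos(φ) = Re(Z)/|Z| = 0.2642/103.2 = 0.00256.
Step 6 — Type: Im(Z) = -103.2 ⇒ leading (phase φ = -89.9°).

PF = 0.00256 (leading, φ = -89.9°)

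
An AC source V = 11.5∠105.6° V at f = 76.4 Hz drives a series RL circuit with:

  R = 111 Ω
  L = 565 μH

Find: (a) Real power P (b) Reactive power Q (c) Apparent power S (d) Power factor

Step 1 — Angular frequency: ω = 2π·f = 2π·76.4 = 480 rad/s.
Step 2 — Component impedances:
  R: Z = R = 111 Ω
  L: Z = jωL = j·480·0.000565 = 0 + j0.2712 Ω
Step 3 — Series combination: Z_total = R + L = 111 + j0.2712 Ω = 111∠0.1° Ω.
Step 4 — Source phasor: V = 11.5∠105.6° V = -3.093 + j11.08 V.
Step 5 — Current: I = V / Z = -0.02762 + j0.09985 A = 0.1036∠105.5° A.
Step 6 — Complex power: S = V·I* = 1.191 + j0.002911 VA.
Step 7 — Real power: P = Re(S) = 1.191 W.
Step 8 — Reactive power: Q = Im(S) = 0.002911 VAR.
Step 9 — Apparent power: |S| = 1.191 VA.
Step 10 — Power factor: PF = P/|S| = 1 (lagging).

(a) P = 1.191 W  (b) Q = 0.002911 VAR  (c) S = 1.191 VA  (d) PF = 1 (lagging)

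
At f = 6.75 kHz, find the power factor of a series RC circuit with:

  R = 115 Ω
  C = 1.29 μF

Step 1 — Angular frequency: ω = 2π·f = 2π·6750 = 4.241e+04 rad/s.
Step 2 — Component impedances:
  R: Z = R = 115 Ω
  C: Z = 1/(jωC) = -j/(ω·C) = 0 - j18.28 Ω
Step 3 — Series combination: Z_total = R + C = 115 - j18.28 Ω = 116.4∠-9.0° Ω.
Step 4 — Power factor: PF = cos(φ) = Re(Z)/|Z| = 115/116.44 = 0.9876.
Step 5 — Type: Im(Z) = -18.28 ⇒ leading (phase φ = -9.0°).

PF = 0.9876 (leading, φ = -9.0°)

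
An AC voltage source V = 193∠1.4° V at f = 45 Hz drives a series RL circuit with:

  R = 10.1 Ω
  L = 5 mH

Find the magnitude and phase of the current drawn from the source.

Step 1 — Angular frequency: ω = 2π·f = 2π·45 = 282.7 rad/s.
Step 2 — Component impedances:
  R: Z = R = 10.1 Ω
  L: Z = jωL = j·282.7·0.005 = 0 + j1.414 Ω
Step 3 — Series combination: Z_total = R + L = 10.1 + j1.414 Ω = 10.2∠8.0° Ω.
Step 4 — Source phasor: V = 193∠1.4° V = 192.9 + j4.715 V.
Step 5 — Ohm's law: I = V / Z_total = (192.9 + j4.715) / (10.1 + j1.414) = 18.8 - j2.165 A.
Step 6 — Convert to polar: |I| = 18.92 A, ∠I = -6.6°.

I = 18.92∠-6.6° A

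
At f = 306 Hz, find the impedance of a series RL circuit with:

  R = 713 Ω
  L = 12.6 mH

Step 1 — Angular frequency: ω = 2π·f = 2π·306 = 1923 rad/s.
Step 2 — Component impedances:
  R: Z = R = 713 Ω
  L: Z = jωL = j·1923·0.0126 = 0 + j24.23 Ω
Step 3 — Series combination: Z_total = R + L = 713 + j24.23 Ω = 713.4∠1.9° Ω.

Z = 713 + j24.23 Ω = 713.4∠1.9° Ω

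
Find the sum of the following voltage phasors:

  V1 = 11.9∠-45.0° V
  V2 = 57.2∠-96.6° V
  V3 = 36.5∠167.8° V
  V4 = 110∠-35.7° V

Step 1 — Convert each phasor to rectangular form:
  V1 = 11.9·(cos(-45.0°) + j·sin(-45.0°)) = 8.415 - j8.415 V
  V2 = 57.2·(cos(-96.6°) + j·sin(-96.6°)) = -6.574 - j56.82 V
  V3 = 36.5·(cos(167.8°) + j·sin(167.8°)) = -35.68 + j7.713 V
  V4 = 110·(cos(-35.7°) + j·sin(-35.7°)) = 89.33 - j64.19 V
Step 2 — Sum components: V_total = 55.49 - j121.7 V.
Step 3 — Convert to polar: |V_total| = 133.8 V, ∠V_total = -65.5°.

V_total = 133.8∠-65.5° V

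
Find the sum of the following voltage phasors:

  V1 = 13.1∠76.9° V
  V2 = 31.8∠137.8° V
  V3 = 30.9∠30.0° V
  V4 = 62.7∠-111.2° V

Step 1 — Convert each phasor to rectangular form:
  V1 = 13.1·(cos(76.9°) + j·sin(76.9°)) = 2.969 + j12.76 V
  V2 = 31.8·(cos(137.8°) + j·sin(137.8°)) = -23.56 + j21.36 V
  V3 = 30.9·(cos(30.0°) + j·sin(30.0°)) = 26.76 + j15.45 V
  V4 = 62.7·(cos(-111.2°) + j·sin(-111.2°)) = -22.67 - j58.46 V
Step 2 — Sum components: V_total = -16.5 - j8.887 V.
Step 3 — Convert to polar: |V_total| = 18.74 V, ∠V_total = -151.7°.

V_total = 18.74∠-151.7° V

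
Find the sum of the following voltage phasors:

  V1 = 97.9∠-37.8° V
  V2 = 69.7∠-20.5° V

Step 1 — Convert each phasor to rectangular form:
  V1 = 97.9·(cos(-37.8°) + j·sin(-37.8°)) = 77.36 - j60 V
  V2 = 69.7·(cos(-20.5°) + j·sin(-20.5°)) = 65.29 - j24.41 V
Step 2 — Sum components: V_total = 142.6 - j84.41 V.
Step 3 — Convert to polar: |V_total| = 165.7 V, ∠V_total = -30.6°.

V_total = 165.7∠-30.6° V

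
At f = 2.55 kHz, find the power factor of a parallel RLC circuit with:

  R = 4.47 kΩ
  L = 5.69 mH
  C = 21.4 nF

Step 1 — Angular frequency: ω = 2π·f = 2π·2550 = 1.602e+04 rad/s.
Step 2 — Component impedances:
  R: Z = R = 4470 Ω
  L: Z = jωL = j·1.602e+04·0.00569 = 0 + j91.17 Ω
  C: Z = 1/(jωC) = -j/(ω·C) = 0 - j2917 Ω
Step 3 — Parallel combination: 1/Z_total = 1/R + 1/L + 1/C; Z_total = 1.98 + j94.07 Ω = 94.09∠88.8° Ω.
Step 4 — Power factor: PF = cos(φ) = Re(Z)/|Z| = 1.9804/94.087 = 0.02105.
Step 5 — Type: Im(Z) = 94.07 ⇒ lagging (phase φ = 88.8°).

PF = 0.02105 (lagging, φ = 88.8°)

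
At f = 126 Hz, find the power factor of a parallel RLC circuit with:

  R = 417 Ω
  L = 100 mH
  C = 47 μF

Step 1 — Angular frequency: ω = 2π·f = 2π·126 = 791.7 rad/s.
Step 2 — Component impedances:
  R: Z = R = 417 Ω
  L: Z = jωL = j·791.7·0.1 = 0 + j79.17 Ω
  C: Z = 1/(jωC) = -j/(ω·C) = 0 - j26.88 Ω
Step 3 — Parallel combination: 1/Z_total = 1/R + 1/L + 1/C; Z_total = 3.932 - j40.3 Ω = 40.5∠-84.4° Ω.
Step 4 — Power factor: PF = cos(φ) = Re(Z)/|Z| = 3.9325/40.495 = 0.09711.
Step 5 — Type: Im(Z) = -40.3 ⇒ leading (phase φ = -84.4°).

PF = 0.09711 (leading, φ = -84.4°)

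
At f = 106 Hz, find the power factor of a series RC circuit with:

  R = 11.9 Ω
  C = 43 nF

Step 1 — Angular frequency: ω = 2π·f = 2π·106 = 666 rad/s.
Step 2 — Component impedances:
  R: Z = R = 11.9 Ω
  C: Z = 1/(jωC) = -j/(ω·C) = 0 - j3.492e+04 Ω
Step 3 — Series combination: Z_total = R + C = 11.9 - j3.492e+04 Ω = 3.492e+04∠-90.0° Ω.
Step 4 — Power factor: PF = cos(φ) = Re(Z)/|Z| = 11.9/3.492e+04 = 0.0003408.
Step 5 — Type: Im(Z) = -3.492e+04 ⇒ leading (phase φ = -90.0°).

PF = 0.0003408 (leading, φ = -90.0°)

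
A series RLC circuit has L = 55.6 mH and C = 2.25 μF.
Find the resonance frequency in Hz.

Step 1 — Resonance condition Im(Z)=0 gives ω₀ = 1/√(LC).
Step 2 — ω₀ = 1/√(0.0556·2.25e-06) = 2827 rad/s.
Step 3 — f₀ = ω₀/(2π) = 450 Hz.

f₀ = 450 Hz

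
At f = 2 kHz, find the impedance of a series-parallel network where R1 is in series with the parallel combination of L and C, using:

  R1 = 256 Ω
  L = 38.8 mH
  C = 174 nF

Step 1 — Angular frequency: ω = 2π·f = 2π·2000 = 1.257e+04 rad/s.
Step 2 — Component impedances:
  R1: Z = R = 256 Ω
  L: Z = jωL = j·1.257e+04·0.0388 = 0 + j487.6 Ω
  C: Z = 1/(jωC) = -j/(ω·C) = 0 - j457.3 Ω
Step 3 — Parallel branch: L || C = 1/(1/L + 1/C) = 0 - j7376 Ω.
Step 4 — Series with R1: Z_total = R1 + (L || C) = 256 - j7376 Ω = 7380∠-88.0° Ω.

Z = 256 - j7376 Ω = 7380∠-88.0° Ω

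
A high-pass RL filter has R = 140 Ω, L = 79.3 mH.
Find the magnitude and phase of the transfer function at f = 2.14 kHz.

Step 1 — Angular frequency: ω = 2π·2140 = 1.345e+04 rad/s.
Step 2 — Transfer function: H(jω) = jωL/(R + jωL).
Step 3 — Numerator jωL = j·1066; denominator R + jωL = 140 + j1066.
Step 4 — H = 0.9831 + j0.1291.
Step 5 — Magnitude: |H| = 0.9915 (-0.1 dB); phase: φ = 7.5°.

|H| = 0.9915 (-0.1 dB), φ = 7.5°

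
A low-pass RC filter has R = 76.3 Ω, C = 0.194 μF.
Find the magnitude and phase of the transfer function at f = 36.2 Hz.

Step 1 — Angular frequency: ω = 2π·36.2 = 227.5 rad/s.
Step 2 — Transfer function: H(jω) = 1/(1 + jωRC).
Step 3 — Denominator: 1 + jωRC = 1 + j·227.5·76.3·1.94e-07 = 1 + j0.003367.
Step 4 — H = 1 - j0.003367.
Step 5 — Magnitude: |H| = 1 (-0.0 dB); phase: φ = -0.2°.

|H| = 1 (-0.0 dB), φ = -0.2°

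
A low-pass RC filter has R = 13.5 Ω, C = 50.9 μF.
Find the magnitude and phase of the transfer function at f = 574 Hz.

Step 1 — Angular frequency: ω = 2π·574 = 3607 rad/s.
Step 2 — Transfer function: H(jω) = 1/(1 + jωRC).
Step 3 — Denominator: 1 + jωRC = 1 + j·3607·13.5·5.09e-05 = 1 + j2.478.
Step 4 — H = 0.14 - j0.347.
Step 5 — Magnitude: |H| = 0.3742 (-8.5 dB); phase: φ = -68.0°.

|H| = 0.3742 (-8.5 dB), φ = -68.0°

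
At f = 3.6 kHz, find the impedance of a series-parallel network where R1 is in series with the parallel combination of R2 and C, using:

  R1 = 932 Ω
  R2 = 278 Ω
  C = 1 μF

Step 1 — Angular frequency: ω = 2π·f = 2π·3600 = 2.262e+04 rad/s.
Step 2 — Component impedances:
  R1: Z = R = 932 Ω
  R2: Z = R = 278 Ω
  C: Z = 1/(jωC) = -j/(ω·C) = 0 - j44.21 Ω
Step 3 — Parallel branch: R2 || C = 1/(1/R2 + 1/C) = 6.857 - j43.12 Ω.
Step 4 — Series with R1: Z_total = R1 + (R2 || C) = 938.9 - j43.12 Ω = 939.8∠-2.6° Ω.

Z = 938.9 - j43.12 Ω = 939.8∠-2.6° Ω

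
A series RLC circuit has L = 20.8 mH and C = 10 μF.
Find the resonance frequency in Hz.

Step 1 — Resonance condition Im(Z)=0 gives ω₀ = 1/√(LC).
Step 2 — ω₀ = 1/√(0.0208·1e-05) = 2193 rad/s.
Step 3 — f₀ = ω₀/(2π) = 349 Hz.

f₀ = 349 Hz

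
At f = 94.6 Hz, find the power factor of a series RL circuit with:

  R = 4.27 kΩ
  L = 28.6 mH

Step 1 — Angular frequency: ω = 2π·f = 2π·94.6 = 594.4 rad/s.
Step 2 — Component impedances:
  R: Z = R = 4270 Ω
  L: Z = jωL = j·594.4·0.0286 = 0 + j17 Ω
Step 3 — Series combination: Z_total = R + L = 4270 + j17 Ω = 4270∠0.2° Ω.
Step 4 — Power factor: PF = cos(φ) = Re(Z)/|Z| = 4270/4270 = 1.
Step 5 — Type: Im(Z) = 17 ⇒ lagging (phase φ = 0.2°).

PF = 1 (lagging, φ = 0.2°)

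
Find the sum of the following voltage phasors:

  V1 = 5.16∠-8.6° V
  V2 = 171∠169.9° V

Step 1 — Convert each phasor to rectangular form:
  V1 = 5.16·(cos(-8.6°) + j·sin(-8.6°)) = 5.102 - j0.7716 V
  V2 = 171·(cos(169.9°) + j·sin(169.9°)) = -168.4 + j29.99 V
Step 2 — Sum components: V_total = -163.2 + j29.22 V.
Step 3 — Convert to polar: |V_total| = 165.8 V, ∠V_total = 169.9°.

V_total = 165.8∠169.9° V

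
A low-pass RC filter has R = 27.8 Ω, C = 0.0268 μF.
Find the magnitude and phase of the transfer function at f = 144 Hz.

Step 1 — Angular frequency: ω = 2π·144 = 904.8 rad/s.
Step 2 — Transfer function: H(jω) = 1/(1 + jωRC).
Step 3 — Denominator: 1 + jωRC = 1 + j·904.8·27.8·2.68e-08 = 1 + j0.0006741.
Step 4 — H = 1 - j0.0006741.
Step 5 — Magnitude: |H| = 1 (-0.0 dB); phase: φ = -0.0°.

|H| = 1 (-0.0 dB), φ = -0.0°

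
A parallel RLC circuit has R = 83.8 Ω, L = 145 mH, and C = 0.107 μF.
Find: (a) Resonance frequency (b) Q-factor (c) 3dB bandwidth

Step 1 — Resonance: ω₀ = 1/√(LC) = 1/√(0.145·1.07e-07) = 8028 rad/s.
Step 2 — f₀ = ω₀/(2π) = 1278 Hz.
Step 3 — Parallel Q: Q = R/(ω₀L) = 83.8/(8028·0.145) = 0.07199.
Step 4 — Bandwidth: Δω = ω₀/Q = 1.115e+05 rad/s; BW = Δω/(2π) = 1.775e+04 Hz.

(a) f₀ = 1278 Hz  (b) Q = 0.07199  (c) BW = 1.775e+04 Hz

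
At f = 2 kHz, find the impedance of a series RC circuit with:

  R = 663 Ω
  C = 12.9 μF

Step 1 — Angular frequency: ω = 2π·f = 2π·2000 = 1.257e+04 rad/s.
Step 2 — Component impedances:
  R: Z = R = 663 Ω
  C: Z = 1/(jωC) = -j/(ω·C) = 0 - j6.169 Ω
Step 3 — Series combination: Z_total = R + C = 663 - j6.169 Ω = 663∠-0.5° Ω.

Z = 663 - j6.169 Ω = 663∠-0.5° Ω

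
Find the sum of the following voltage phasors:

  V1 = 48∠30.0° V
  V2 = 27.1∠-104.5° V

Step 1 — Convert each phasor to rectangular form:
  V1 = 48·(cos(30.0°) + j·sin(30.0°)) = 41.57 + j24 V
  V2 = 27.1·(cos(-104.5°) + j·sin(-104.5°)) = -6.785 - j26.24 V
Step 2 — Sum components: V_total = 34.78 - j2.237 V.
Step 3 — Convert to polar: |V_total| = 34.86 V, ∠V_total = -3.7°.

V_total = 34.86∠-3.7° V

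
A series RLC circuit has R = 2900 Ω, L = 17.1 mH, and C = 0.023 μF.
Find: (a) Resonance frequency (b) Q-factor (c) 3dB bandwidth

Step 1 — Resonance condition Im(Z)=0 gives ω₀ = 1/√(LC).
Step 2 — ω₀ = 1/√(0.0171·2.3e-08) = 5.042e+04 rad/s.
Step 3 — f₀ = ω₀/(2π) = 8025 Hz.
Step 4 — Series Q: Q = ω₀L/R = 5.042e+04·0.0171/2900 = 0.2973.
Step 5 — 3dB bandwidth: Δω = ω₀/Q = 1.696e+05 rad/s; BW = Δω/(2π) = 2.699e+04 Hz.

(a) f₀ = 8025 Hz  (b) Q = 0.2973  (c) BW = 2.699e+04 Hz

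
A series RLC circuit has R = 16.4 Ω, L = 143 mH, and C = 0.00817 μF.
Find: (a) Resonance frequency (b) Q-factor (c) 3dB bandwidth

Step 1 — Resonance: ω₀ = 1/√(LC) = 1/√(0.143·8.17e-09) = 2.926e+04 rad/s.
Step 2 — f₀ = ω₀/(2π) = 4656 Hz.
Step 3 — Series Q: Q = ω₀L/R = 2.926e+04·0.143/16.4 = 255.1.
Step 4 — Bandwidth: Δω = ω₀/Q = 114.7 rad/s; BW = Δω/(2π) = 18.25 Hz.

(a) f₀ = 4656 Hz  (b) Q = 255.1  (c) BW = 18.25 Hz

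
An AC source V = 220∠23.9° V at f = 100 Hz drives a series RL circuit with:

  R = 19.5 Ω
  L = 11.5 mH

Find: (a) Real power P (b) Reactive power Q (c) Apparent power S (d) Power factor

Step 1 — Angular frequency: ω = 2π·f = 2π·100 = 628.3 rad/s.
Step 2 — Component impedances:
  R: Z = R = 19.5 Ω
  L: Z = jωL = j·628.3·0.0115 = 0 + j7.226 Ω
Step 3 — Series combination: Z_total = R + L = 19.5 + j7.226 Ω = 20.8∠20.3° Ω.
Step 4 — Source phasor: V = 220∠23.9° V = 201.1 + j89.13 V.
Step 5 — Current: I = V / Z = 10.56 + j0.6584 A = 10.58∠3.6° A.
Step 6 — Complex power: S = V·I* = 2182 + j808.7 VA.
Step 7 — Real power: P = Re(S) = 2182 W.
Step 8 — Reactive power: Q = Im(S) = 808.7 VAR.
Step 9 — Apparent power: |S| = 2327 VA.
Step 10 — Power factor: PF = P/|S| = 0.9377 (lagging).

(a) P = 2182 W  (b) Q = 808.7 VAR  (c) S = 2327 VA  (d) PF = 0.9377 (lagging)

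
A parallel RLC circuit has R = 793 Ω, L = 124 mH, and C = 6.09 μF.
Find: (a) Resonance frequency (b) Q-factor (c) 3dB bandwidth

Step 1 — Resonance: ω₀ = 1/√(LC) = 1/√(0.124·6.09e-06) = 1151 rad/s.
Step 2 — f₀ = ω₀/(2π) = 183.1 Hz.
Step 3 — Parallel Q: Q = R/(ω₀L) = 793/(1151·0.124) = 5.557.
Step 4 — Bandwidth: Δω = ω₀/Q = 207.1 rad/s; BW = Δω/(2π) = 32.96 Hz.

(a) f₀ = 183.1 Hz  (b) Q = 5.557  (c) BW = 32.96 Hz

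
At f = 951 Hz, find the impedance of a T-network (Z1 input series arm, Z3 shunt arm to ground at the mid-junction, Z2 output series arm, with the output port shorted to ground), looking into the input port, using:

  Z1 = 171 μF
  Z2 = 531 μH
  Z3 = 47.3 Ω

Step 1 — Angular frequency: ω = 2π·f = 2π·951 = 5975 rad/s.
Step 2 — Component impedances:
  Z1: Z = 1/(jωC) = -j/(ω·C) = 0 - j0.9787 Ω
  Z2: Z = jωL = j·5975·0.000531 = 0 + j3.173 Ω
  Z3: Z = R = 47.3 Ω
Step 3 — With the output port shorted to ground, the output series arm Z2 runs from the junction to ground; the shunt arm Z3 also runs from the junction to ground. They appear in parallel: Z3 || Z2 = 0.2119 + j3.159 Ω.
Step 4 — Series with input arm Z1: Z_in = Z1 + (Z3 || Z2) = 0.2119 + j2.18 Ω = 2.19∠84.4° Ω.

Z = 0.2119 + j2.18 Ω = 2.19∠84.4° Ω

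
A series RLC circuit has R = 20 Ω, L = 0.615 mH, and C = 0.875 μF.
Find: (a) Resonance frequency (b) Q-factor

Step 1 — Resonance condition Im(Z)=0 gives ω₀ = 1/√(LC).
Step 2 — ω₀ = 1/√(0.000615·8.75e-07) = 4.311e+04 rad/s.
Step 3 — f₀ = ω₀/(2π) = 6861 Hz.
Step 4 — Series Q: Q = ω₀L/R = 4.311e+04·0.000615/20 = 1.326.

(a) f₀ = 6861 Hz  (b) Q = 1.326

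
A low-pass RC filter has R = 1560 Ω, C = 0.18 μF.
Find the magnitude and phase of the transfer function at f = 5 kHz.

Step 1 — Angular frequency: ω = 2π·5000 = 3.142e+04 rad/s.
Step 2 — Transfer function: H(jω) = 1/(1 + jωRC).
Step 3 — Denominator: 1 + jωRC = 1 + j·3.142e+04·1560·1.8e-07 = 1 + j8.822.
Step 4 — H = 0.01269 - j0.1119.
Step 5 — Magnitude: |H| = 0.1126 (-19.0 dB); phase: φ = -83.5°.

|H| = 0.1126 (-19.0 dB), φ = -83.5°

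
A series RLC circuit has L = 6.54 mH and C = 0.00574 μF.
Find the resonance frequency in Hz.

Step 1 — Resonance condition Im(Z)=0 gives ω₀ = 1/√(LC).
Step 2 — ω₀ = 1/√(0.00654·5.74e-09) = 1.632e+05 rad/s.
Step 3 — f₀ = ω₀/(2π) = 2.598e+04 Hz.

f₀ = 2.598e+04 Hz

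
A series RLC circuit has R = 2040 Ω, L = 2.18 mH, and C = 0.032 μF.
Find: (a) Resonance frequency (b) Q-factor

Step 1 — Resonance condition Im(Z)=0 gives ω₀ = 1/√(LC).
Step 2 — ω₀ = 1/√(0.00218·3.2e-08) = 1.197e+05 rad/s.
Step 3 — f₀ = ω₀/(2π) = 1.906e+04 Hz.
Step 4 — Series Q: Q = ω₀L/R = 1.197e+05·0.00218/2040 = 0.1279.

(a) f₀ = 1.906e+04 Hz  (b) Q = 0.1279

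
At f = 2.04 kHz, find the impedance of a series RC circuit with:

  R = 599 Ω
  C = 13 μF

Step 1 — Angular frequency: ω = 2π·f = 2π·2040 = 1.282e+04 rad/s.
Step 2 — Component impedances:
  R: Z = R = 599 Ω
  C: Z = 1/(jωC) = -j/(ω·C) = 0 - j6.001 Ω
Step 3 — Series combination: Z_total = R + C = 599 - j6.001 Ω = 599∠-0.6° Ω.

Z = 599 - j6.001 Ω = 599∠-0.6° Ω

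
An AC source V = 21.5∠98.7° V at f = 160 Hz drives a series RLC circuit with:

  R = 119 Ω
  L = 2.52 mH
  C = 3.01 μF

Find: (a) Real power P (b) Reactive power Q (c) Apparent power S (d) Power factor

Step 1 — Angular frequency: ω = 2π·f = 2π·160 = 1005 rad/s.
Step 2 — Component impedances:
  R: Z = R = 119 Ω
  L: Z = jωL = j·1005·0.00252 = 0 + j2.533 Ω
  C: Z = 1/(jωC) = -j/(ω·C) = 0 - j330.5 Ω
Step 3 — Series combination: Z_total = R + L + C = 119 - j327.9 Ω = 348.9∠-70.1° Ω.
Step 4 — Source phasor: V = 21.5∠98.7° V = -3.252 + j21.25 V.
Step 5 — Current: I = V / Z = -0.06045 + j0.01202 A = 0.06163∠168.8° A.
Step 6 — Complex power: S = V·I* = 0.452 - j1.246 VA.
Step 7 — Real power: P = Re(S) = 0.452 W.
Step 8 — Reactive power: Q = Im(S) = -1.246 VAR.
Step 9 — Apparent power: |S| = 1.325 VA.
Step 10 — Power factor: PF = P/|S| = 0.3411 (leading).

(a) P = 0.452 W  (b) Q = -1.246 VAR  (c) S = 1.325 VA  (d) PF = 0.3411 (leading)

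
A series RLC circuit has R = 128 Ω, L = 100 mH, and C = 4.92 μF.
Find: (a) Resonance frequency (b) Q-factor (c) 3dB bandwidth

Step 1 — Resonance: ω₀ = 1/√(LC) = 1/√(0.1·4.92e-06) = 1426 rad/s.
Step 2 — f₀ = ω₀/(2π) = 226.9 Hz.
Step 3 — Series Q: Q = ω₀L/R = 1426·0.1/128 = 1.114.
Step 4 — Bandwidth: Δω = ω₀/Q = 1280 rad/s; BW = Δω/(2π) = 203.7 Hz.

(a) f₀ = 226.9 Hz  (b) Q = 1.114  (c) BW = 203.7 Hz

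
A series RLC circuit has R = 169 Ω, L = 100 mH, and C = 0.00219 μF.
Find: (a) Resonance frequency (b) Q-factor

Step 1 — Resonance condition Im(Z)=0 gives ω₀ = 1/√(LC).
Step 2 — ω₀ = 1/√(0.1·2.19e-09) = 6.757e+04 rad/s.
Step 3 — f₀ = ω₀/(2π) = 1.075e+04 Hz.
Step 4 — Series Q: Q = ω₀L/R = 6.757e+04·0.1/169 = 39.98.

(a) f₀ = 1.075e+04 Hz  (b) Q = 39.98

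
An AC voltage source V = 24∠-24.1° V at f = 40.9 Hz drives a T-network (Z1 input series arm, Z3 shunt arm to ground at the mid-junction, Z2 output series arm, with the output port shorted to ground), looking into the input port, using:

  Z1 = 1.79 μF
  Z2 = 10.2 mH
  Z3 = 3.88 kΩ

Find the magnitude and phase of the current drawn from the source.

Step 1 — Angular frequency: ω = 2π·f = 2π·40.9 = 257 rad/s.
Step 2 — Component impedances:
  Z1: Z = 1/(jωC) = -j/(ω·C) = 0 - j2174 Ω
  Z2: Z = jωL = j·257·0.0102 = 0 + j2.621 Ω
  Z3: Z = R = 3880 Ω
Step 3 — With the output port shorted to ground, the output series arm Z2 runs from the junction to ground; the shunt arm Z3 also runs from the junction to ground. They appear in parallel: Z3 || Z2 = 0.001771 + j2.621 Ω.
Step 4 — Series with input arm Z1: Z_in = Z1 + (Z3 || Z2) = 0.001771 - j2171 Ω = 2171∠-90.0° Ω.
Step 5 — Source phasor: V = 24∠-24.1° V = 21.91 - j9.8 V.
Step 6 — Ohm's law: I = V / Z_total = (21.91 - j9.8) / (0.001771 - j2171) = 0.004513 + j0.01009 A.
Step 7 — Convert to polar: |I| = 0.01105 A, ∠I = 65.9°.

I = 0.01105∠65.9° A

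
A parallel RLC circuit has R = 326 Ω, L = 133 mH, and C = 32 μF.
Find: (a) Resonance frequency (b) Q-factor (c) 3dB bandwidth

Step 1 — Resonance: ω₀ = 1/√(LC) = 1/√(0.133·3.2e-05) = 484.7 rad/s.
Step 2 — f₀ = ω₀/(2π) = 77.15 Hz.
Step 3 — Parallel Q: Q = R/(ω₀L) = 326/(484.7·0.133) = 5.057.
Step 4 — Bandwidth: Δω = ω₀/Q = 95.86 rad/s; BW = Δω/(2π) = 15.26 Hz.

(a) f₀ = 77.15 Hz  (b) Q = 5.057  (c) BW = 15.26 Hz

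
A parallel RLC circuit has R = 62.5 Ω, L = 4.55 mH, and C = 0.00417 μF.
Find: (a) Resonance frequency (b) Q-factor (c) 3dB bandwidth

Step 1 — Resonance: ω₀ = 1/√(LC) = 1/√(0.00455·4.17e-09) = 2.296e+05 rad/s.
Step 2 — f₀ = ω₀/(2π) = 3.654e+04 Hz.
Step 3 — Parallel Q: Q = R/(ω₀L) = 62.5/(2.296e+05·0.00455) = 0.05983.
Step 4 — Bandwidth: Δω = ω₀/Q = 3.837e+06 rad/s; BW = Δω/(2π) = 6.107e+05 Hz.

(a) f₀ = 3.654e+04 Hz  (b) Q = 0.05983  (c) BW = 6.107e+05 Hz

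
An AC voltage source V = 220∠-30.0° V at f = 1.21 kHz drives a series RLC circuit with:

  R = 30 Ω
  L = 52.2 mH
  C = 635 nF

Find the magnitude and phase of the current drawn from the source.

Step 1 — Angular frequency: ω = 2π·f = 2π·1210 = 7603 rad/s.
Step 2 — Component impedances:
  R: Z = R = 30 Ω
  L: Z = jωL = j·7603·0.0522 = 0 + j396.9 Ω
  C: Z = 1/(jωC) = -j/(ω·C) = 0 - j207.1 Ω
Step 3 — Series combination: Z_total = R + L + C = 30 + j189.7 Ω = 192.1∠81.0° Ω.
Step 4 — Source phasor: V = 220∠-30.0° V = 190.5 - j110 V.
Step 5 — Ohm's law: I = V / Z_total = (190.5 - j110) / (30 + j189.7) = -0.4107 - j1.069 A.
Step 6 — Convert to polar: |I| = 1.145 A, ∠I = -111.0°.

I = 1.145∠-111.0° A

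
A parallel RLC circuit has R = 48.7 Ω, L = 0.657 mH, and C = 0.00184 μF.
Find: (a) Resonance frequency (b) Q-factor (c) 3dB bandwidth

Step 1 — Resonance: ω₀ = 1/√(LC) = 1/√(0.000657·1.84e-09) = 9.095e+05 rad/s.
Step 2 — f₀ = ω₀/(2π) = 1.448e+05 Hz.
Step 3 — Parallel Q: Q = R/(ω₀L) = 48.7/(9.095e+05·0.000657) = 0.0815.
Step 4 — Bandwidth: Δω = ω₀/Q = 1.116e+07 rad/s; BW = Δω/(2π) = 1.776e+06 Hz.

(a) f₀ = 1.448e+05 Hz  (b) Q = 0.0815  (c) BW = 1.776e+06 Hz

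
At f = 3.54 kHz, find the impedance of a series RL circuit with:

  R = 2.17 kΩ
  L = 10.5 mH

Step 1 — Angular frequency: ω = 2π·f = 2π·3540 = 2.224e+04 rad/s.
Step 2 — Component impedances:
  R: Z = R = 2170 Ω
  L: Z = jωL = j·2.224e+04·0.0105 = 0 + j233.5 Ω
Step 3 — Series combination: Z_total = R + L = 2170 + j233.5 Ω = 2183∠6.1° Ω.

Z = 2170 + j233.5 Ω = 2183∠6.1° Ω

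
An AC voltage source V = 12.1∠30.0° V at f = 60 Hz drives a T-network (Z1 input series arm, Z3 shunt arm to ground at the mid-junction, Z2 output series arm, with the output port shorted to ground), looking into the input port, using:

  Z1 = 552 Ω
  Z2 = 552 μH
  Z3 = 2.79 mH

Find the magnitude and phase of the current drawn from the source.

Step 1 — Angular frequency: ω = 2π·f = 2π·60 = 377 rad/s.
Step 2 — Component impedances:
  Z1: Z = R = 552 Ω
  Z2: Z = jωL = j·377·0.000552 = 0 + j0.2081 Ω
  Z3: Z = jωL = j·377·0.00279 = 0 + j1.052 Ω
Step 3 — With the output port shorted to ground, the output series arm Z2 runs from the junction to ground; the shunt arm Z3 also runs from the junction to ground. They appear in parallel: Z3 || Z2 = 0 + j0.1737 Ω.
Step 4 — Series with input arm Z1: Z_in = Z1 + (Z3 || Z2) = 552 + j0.1737 Ω = 552∠0.0° Ω.
Step 5 — Source phasor: V = 12.1∠30.0° V = 10.48 + j6.05 V.
Step 6 — Ohm's law: I = V / Z_total = (10.48 + j6.05) / (552 + j0.1737) = 0.01899 + j0.01095 A.
Step 7 — Convert to polar: |I| = 0.02192 A, ∠I = 30.0°.

I = 0.02192∠30.0° A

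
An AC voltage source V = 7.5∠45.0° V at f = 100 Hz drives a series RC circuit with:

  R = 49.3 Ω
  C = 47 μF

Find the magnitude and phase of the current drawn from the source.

Step 1 — Angular frequency: ω = 2π·f = 2π·100 = 628.3 rad/s.
Step 2 — Component impedances:
  R: Z = R = 49.3 Ω
  C: Z = 1/(jωC) = -j/(ω·C) = 0 - j33.86 Ω
Step 3 — Series combination: Z_total = R + C = 49.3 - j33.86 Ω = 59.81∠-34.5° Ω.
Step 4 — Source phasor: V = 7.5∠45.0° V = 5.303 + j5.303 V.
Step 5 — Ohm's law: I = V / Z_total = (5.303 + j5.303) / (49.3 - j33.86) = 0.02289 + j0.1233 A.
Step 6 — Convert to polar: |I| = 0.1254 A, ∠I = 79.5°.

I = 0.1254∠79.5° A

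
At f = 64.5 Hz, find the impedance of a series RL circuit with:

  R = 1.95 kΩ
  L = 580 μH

Step 1 — Angular frequency: ω = 2π·f = 2π·64.5 = 405.3 rad/s.
Step 2 — Component impedances:
  R: Z = R = 1950 Ω
  L: Z = jωL = j·405.3·0.00058 = 0 + j0.2351 Ω
Step 3 — Series combination: Z_total = R + L = 1950 + j0.2351 Ω = 1950∠0.0° Ω.

Z = 1950 + j0.2351 Ω = 1950∠0.0° Ω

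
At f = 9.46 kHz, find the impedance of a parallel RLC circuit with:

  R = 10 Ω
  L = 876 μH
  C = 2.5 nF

Step 1 — Angular frequency: ω = 2π·f = 2π·9460 = 5.944e+04 rad/s.
Step 2 — Component impedances:
  R: Z = R = 10 Ω
  L: Z = jωL = j·5.944e+04·0.000876 = 0 + j52.07 Ω
  C: Z = 1/(jωC) = -j/(ω·C) = 0 - j6730 Ω
Step 3 — Parallel combination: 1/Z_total = 1/R + 1/L + 1/C; Z_total = 9.65 + j1.839 Ω = 9.823∠10.8° Ω.

Z = 9.65 + j1.839 Ω = 9.823∠10.8° Ω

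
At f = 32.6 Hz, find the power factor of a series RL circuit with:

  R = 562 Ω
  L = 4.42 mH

Step 1 — Angular frequency: ω = 2π·f = 2π·32.6 = 204.8 rad/s.
Step 2 — Component impedances:
  R: Z = R = 562 Ω
  L: Z = jωL = j·204.8·0.00442 = 0 + j0.9054 Ω
Step 3 — Series combination: Z_total = R + L = 562 + j0.9054 Ω = 562∠0.1° Ω.
Step 4 — Power factor: PF = cos(φ) = Re(Z)/|Z| = 562/562 = 1.
Step 5 — Type: Im(Z) = 0.9054 ⇒ lagging (phase φ = 0.1°).

PF = 1 (lagging, φ = 0.1°)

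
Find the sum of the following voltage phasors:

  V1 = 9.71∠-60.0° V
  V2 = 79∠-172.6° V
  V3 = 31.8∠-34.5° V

Step 1 — Convert each phasor to rectangular form:
  V1 = 9.71·(cos(-60.0°) + j·sin(-60.0°)) = 4.855 - j8.409 V
  V2 = 79·(cos(-172.6°) + j·sin(-172.6°)) = -78.34 - j10.17 V
  V3 = 31.8·(cos(-34.5°) + j·sin(-34.5°)) = 26.21 - j18.01 V
Step 2 — Sum components: V_total = -47.28 - j36.6 V.
Step 3 — Convert to polar: |V_total| = 59.79 V, ∠V_total = -142.3°.

V_total = 59.79∠-142.3° V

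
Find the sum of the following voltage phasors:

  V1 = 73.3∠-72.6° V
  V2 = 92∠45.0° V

Step 1 — Convert each phasor to rectangular form:
  V1 = 73.3·(cos(-72.6°) + j·sin(-72.6°)) = 21.92 - j69.95 V
  V2 = 92·(cos(45.0°) + j·sin(45.0°)) = 65.05 + j65.05 V
Step 2 — Sum components: V_total = 86.97 - j4.892 V.
Step 3 — Convert to polar: |V_total| = 87.11 V, ∠V_total = -3.2°.

V_total = 87.11∠-3.2° V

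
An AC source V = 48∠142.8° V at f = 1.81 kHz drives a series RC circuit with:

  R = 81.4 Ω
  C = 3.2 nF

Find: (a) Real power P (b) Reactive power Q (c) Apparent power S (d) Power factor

Step 1 — Angular frequency: ω = 2π·f = 2π·1810 = 1.137e+04 rad/s.
Step 2 — Component impedances:
  R: Z = R = 81.4 Ω
  C: Z = 1/(jωC) = -j/(ω·C) = 0 - j2.748e+04 Ω
Step 3 — Series combination: Z_total = R + C = 81.4 - j2.748e+04 Ω = 2.748e+04∠-89.8° Ω.
Step 4 — Source phasor: V = 48∠142.8° V = -38.23 + j29.02 V.
Step 5 — Current: I = V / Z = -0.00106 - j0.001388 A = 0.001747∠-127.4° A.
Step 6 — Complex power: S = V·I* = 0.0002484 - j0.08385 VA.
Step 7 — Real power: P = Re(S) = 0.0002484 W.
Step 8 — Reactive power: Q = Im(S) = -0.08385 VAR.
Step 9 — Apparent power: |S| = 0.08385 VA.
Step 10 — Power factor: PF = P/|S| = 0.002962 (leading).

(a) P = 0.0002484 W  (b) Q = -0.08385 VAR  (c) S = 0.08385 VA  (d) PF = 0.002962 (leading)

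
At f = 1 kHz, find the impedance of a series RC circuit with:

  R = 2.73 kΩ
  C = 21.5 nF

Step 1 — Angular frequency: ω = 2π·f = 2π·1000 = 6283 rad/s.
Step 2 — Component impedances:
  R: Z = R = 2730 Ω
  C: Z = 1/(jωC) = -j/(ω·C) = 0 - j7403 Ω
Step 3 — Series combination: Z_total = R + C = 2730 - j7403 Ω = 7890∠-69.8° Ω.

Z = 2730 - j7403 Ω = 7890∠-69.8° Ω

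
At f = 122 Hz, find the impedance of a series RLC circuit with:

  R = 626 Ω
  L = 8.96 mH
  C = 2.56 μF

Step 1 — Angular frequency: ω = 2π·f = 2π·122 = 766.5 rad/s.
Step 2 — Component impedances:
  R: Z = R = 626 Ω
  L: Z = jωL = j·766.5·0.00896 = 0 + j6.868 Ω
  C: Z = 1/(jωC) = -j/(ω·C) = 0 - j509.6 Ω
Step 3 — Series combination: Z_total = R + L + C = 626 - j502.7 Ω = 802.9∠-38.8° Ω.

Z = 626 - j502.7 Ω = 802.9∠-38.8° Ω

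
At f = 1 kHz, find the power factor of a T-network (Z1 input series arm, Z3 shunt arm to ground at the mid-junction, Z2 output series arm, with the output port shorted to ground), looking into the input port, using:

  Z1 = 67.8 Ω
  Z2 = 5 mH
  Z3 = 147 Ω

Step 1 — Angular frequency: ω = 2π·f = 2π·1000 = 6283 rad/s.
Step 2 — Component impedances:
  Z1: Z = R = 67.8 Ω
  Z2: Z = jωL = j·6283·0.005 = 0 + j31.42 Ω
  Z3: Z = R = 147 Ω
Step 3 — With the output port shorted to ground, the output series arm Z2 runs from the junction to ground; the shunt arm Z3 also runs from the junction to ground. They appear in parallel: Z3 || Z2 = 6.421 + j30.04 Ω.
Step 4 — Series with input arm Z1: Z_in = Z1 + (Z3 || Z2) = 74.22 + j30.04 Ω = 80.07∠22.0° Ω.
Step 5 — Power factor: PF = cos(φ) = Re(Z)/|Z| = 74.22/80.07 = 0.9269.
Step 6 — Type: Im(Z) = 30.04 ⇒ lagging (phase φ = 22.0°).

PF = 0.9269 (lagging, φ = 22.0°)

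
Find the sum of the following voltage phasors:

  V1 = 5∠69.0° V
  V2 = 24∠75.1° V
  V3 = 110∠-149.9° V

Step 1 — Convert each phasor to rectangular form:
  V1 = 5·(cos(69.0°) + j·sin(69.0°)) = 1.792 + j4.668 V
  V2 = 24·(cos(75.1°) + j·sin(75.1°)) = 6.171 + j23.19 V
  V3 = 110·(cos(-149.9°) + j·sin(-149.9°)) = -95.17 - j55.17 V
Step 2 — Sum components: V_total = -87.2 - j27.31 V.
Step 3 — Convert to polar: |V_total| = 91.38 V, ∠V_total = -162.6°.

V_total = 91.38∠-162.6° V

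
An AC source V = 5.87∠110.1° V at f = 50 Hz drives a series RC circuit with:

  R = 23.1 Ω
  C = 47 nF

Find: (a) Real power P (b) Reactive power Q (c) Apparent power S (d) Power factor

Step 1 — Angular frequency: ω = 2π·f = 2π·50 = 314.2 rad/s.
Step 2 — Component impedances:
  R: Z = R = 23.1 Ω
  C: Z = 1/(jωC) = -j/(ω·C) = 0 - j6.773e+04 Ω
Step 3 — Series combination: Z_total = R + C = 23.1 - j6.773e+04 Ω = 6.773e+04∠-90.0° Ω.
Step 4 — Source phasor: V = 5.87∠110.1° V = -2.017 + j5.512 V.
Step 5 — Current: I = V / Z = -8.14e-05 - j2.976e-05 A = 8.667e-05∠-159.9° A.
Step 6 — Complex power: S = V·I* = 1.735e-07 - j0.0005088 VA.
Step 7 — Real power: P = Re(S) = 1.735e-07 W.
Step 8 — Reactive power: Q = Im(S) = -0.0005088 VAR.
Step 9 — Apparent power: |S| = 0.0005088 VA.
Step 10 — Power factor: PF = P/|S| = 0.0003411 (leading).

(a) P = 1.735e-07 W  (b) Q = -0.0005088 VAR  (c) S = 0.0005088 VA  (d) PF = 0.0003411 (leading)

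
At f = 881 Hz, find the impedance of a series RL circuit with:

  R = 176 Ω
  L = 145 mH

Step 1 — Angular frequency: ω = 2π·f = 2π·881 = 5535 rad/s.
Step 2 — Component impedances:
  R: Z = R = 176 Ω
  L: Z = jωL = j·5535·0.145 = 0 + j802.6 Ω
Step 3 — Series combination: Z_total = R + L = 176 + j802.6 Ω = 821.7∠77.6° Ω.

Z = 176 + j802.6 Ω = 821.7∠77.6° Ω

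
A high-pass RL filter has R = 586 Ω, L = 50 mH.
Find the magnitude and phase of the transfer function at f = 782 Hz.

Step 1 — Angular frequency: ω = 2π·782 = 4913 rad/s.
Step 2 — Transfer function: H(jω) = jωL/(R + jωL).
Step 3 — Numerator jωL = j·245.7; denominator R + jωL = 586 + j245.7.
Step 4 — H = 0.1495 + j0.3566.
Step 5 — Magnitude: |H| = 0.3866 (-8.3 dB); phase: φ = 67.3°.

|H| = 0.3866 (-8.3 dB), φ = 67.3°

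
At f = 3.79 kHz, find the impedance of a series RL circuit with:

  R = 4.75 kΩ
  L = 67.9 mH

Step 1 — Angular frequency: ω = 2π·f = 2π·3790 = 2.381e+04 rad/s.
Step 2 — Component impedances:
  R: Z = R = 4750 Ω
  L: Z = jωL = j·2.381e+04·0.0679 = 0 + j1617 Ω
Step 3 — Series combination: Z_total = R + L = 4750 + j1617 Ω = 5018∠18.8° Ω.

Z = 4750 + j1617 Ω = 5018∠18.8° Ω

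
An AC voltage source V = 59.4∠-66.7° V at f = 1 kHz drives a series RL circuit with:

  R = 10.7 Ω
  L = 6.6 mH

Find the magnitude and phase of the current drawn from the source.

Step 1 — Angular frequency: ω = 2π·f = 2π·1000 = 6283 rad/s.
Step 2 — Component impedances:
  R: Z = R = 10.7 Ω
  L: Z = jωL = j·6283·0.0066 = 0 + j41.47 Ω
Step 3 — Series combination: Z_total = R + L = 10.7 + j41.47 Ω = 42.83∠75.5° Ω.
Step 4 — Source phasor: V = 59.4∠-66.7° V = 23.5 - j54.56 V.
Step 5 — Ohm's law: I = V / Z_total = (23.5 - j54.56) / (10.7 + j41.47) = -1.096 - j0.8495 A.
Step 6 — Convert to polar: |I| = 1.387 A, ∠I = -142.2°.

I = 1.387∠-142.2° A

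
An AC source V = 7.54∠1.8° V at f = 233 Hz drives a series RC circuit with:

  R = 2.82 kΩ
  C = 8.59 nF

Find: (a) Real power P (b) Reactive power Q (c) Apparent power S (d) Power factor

Step 1 — Angular frequency: ω = 2π·f = 2π·233 = 1464 rad/s.
Step 2 — Component impedances:
  R: Z = R = 2820 Ω
  C: Z = 1/(jωC) = -j/(ω·C) = 0 - j7.952e+04 Ω
Step 3 — Series combination: Z_total = R + C = 2820 - j7.952e+04 Ω = 7.957e+04∠-88.0° Ω.
Step 4 — Source phasor: V = 7.54∠1.8° V = 7.536 + j0.2368 V.
Step 5 — Current: I = V / Z = 3.821e-07 + j9.476e-05 A = 9.476e-05∠89.8° A.
Step 6 — Complex power: S = V·I* = 2.532e-05 - j0.000714 VA.
Step 7 — Real power: P = Re(S) = 2.532e-05 W.
Step 8 — Reactive power: Q = Im(S) = -0.000714 VAR.
Step 9 — Apparent power: |S| = 0.0007145 VA.
Step 10 — Power factor: PF = P/|S| = 0.03544 (leading).

(a) P = 2.532e-05 W  (b) Q = -0.000714 VAR  (c) S = 0.0007145 VA  (d) PF = 0.03544 (leading)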